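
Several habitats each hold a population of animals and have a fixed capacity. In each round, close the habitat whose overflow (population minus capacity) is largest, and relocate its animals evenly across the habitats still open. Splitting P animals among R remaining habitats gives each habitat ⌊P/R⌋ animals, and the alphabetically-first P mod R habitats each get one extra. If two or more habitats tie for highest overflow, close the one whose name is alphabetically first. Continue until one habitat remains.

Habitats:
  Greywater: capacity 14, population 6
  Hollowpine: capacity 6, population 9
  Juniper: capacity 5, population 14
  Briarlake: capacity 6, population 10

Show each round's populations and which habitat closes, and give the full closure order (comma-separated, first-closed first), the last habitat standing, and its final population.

Round 1: Briarlake=10 Greywater=6 Hollowpine=9 Juniper=14 → close Juniper (overflow 9)
  14÷3 = 4 each, +1 to first 2
Round 2: Briarlake=15 Greywater=11 Hollowpine=13 → close Briarlake (overflow 9)
  15÷2 = 7 each, +1 to first 1
Round 3: Greywater=19 Hollowpine=20 → close Hollowpine (overflow 14)
  20÷1 = 20 each, +1 to first 0

Closure order: Juniper, Briarlake, Hollowpine
Last habitat: Greywater with 39 animals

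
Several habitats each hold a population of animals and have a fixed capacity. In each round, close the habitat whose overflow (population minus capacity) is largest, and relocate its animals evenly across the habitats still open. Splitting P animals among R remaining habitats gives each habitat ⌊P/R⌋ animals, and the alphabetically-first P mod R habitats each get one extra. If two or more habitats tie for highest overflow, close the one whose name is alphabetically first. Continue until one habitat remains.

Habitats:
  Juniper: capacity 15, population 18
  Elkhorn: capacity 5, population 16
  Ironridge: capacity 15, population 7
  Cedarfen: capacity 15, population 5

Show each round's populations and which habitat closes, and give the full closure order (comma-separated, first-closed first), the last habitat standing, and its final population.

Round 1: Cedarfen=5 Elkhorn=16 Ironridge=7 Juniper=18 → close Elkhorn (overflow 11)
  16÷3 = 5 each, +1 to first 1
Round 2: Cedarfen=11 Ironridge=12 Juniper=23 → close Juniper (overflow 8)
  23÷2 = 11 each, +1 to first 1
Round 3: Cedarfen=23 Ironridge=23 → close Cedarfen (overflow 8)
  23÷1 = 23 each, +1 to first 0

Closure order: Elkhorn, Juniper, Cedarfen
Last habitat: Ironridge with 46 animals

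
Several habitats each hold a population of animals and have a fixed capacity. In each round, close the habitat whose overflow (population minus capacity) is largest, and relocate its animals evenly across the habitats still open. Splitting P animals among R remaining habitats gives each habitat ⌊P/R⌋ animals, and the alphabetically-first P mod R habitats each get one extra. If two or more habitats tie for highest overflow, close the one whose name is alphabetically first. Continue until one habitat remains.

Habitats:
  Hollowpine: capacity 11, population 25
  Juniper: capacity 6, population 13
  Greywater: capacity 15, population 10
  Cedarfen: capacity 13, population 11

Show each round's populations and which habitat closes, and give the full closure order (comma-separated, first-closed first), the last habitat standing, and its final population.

Closure order: Hollowpine, Juniper, Cedarfen
Last habitat: Greywater with 59 animals

Round 1: Cedarfen=11 Greywater=10 Hollowpine=25 Juniper=13 → close Hollowpine (overflow 14)
  25÷3 = 8 each, +1 to first 1
Round 2: Cedarfen=20 Greywater=18 Juniper=21 → close Juniper (overflow 15)
  21÷2 = 10 each, +1 to first 1
Round 3: Cedarfen=31 Greywater=28 → close Cedarfen (overflow 18)
  31÷1 = 31 each, +1 to first 0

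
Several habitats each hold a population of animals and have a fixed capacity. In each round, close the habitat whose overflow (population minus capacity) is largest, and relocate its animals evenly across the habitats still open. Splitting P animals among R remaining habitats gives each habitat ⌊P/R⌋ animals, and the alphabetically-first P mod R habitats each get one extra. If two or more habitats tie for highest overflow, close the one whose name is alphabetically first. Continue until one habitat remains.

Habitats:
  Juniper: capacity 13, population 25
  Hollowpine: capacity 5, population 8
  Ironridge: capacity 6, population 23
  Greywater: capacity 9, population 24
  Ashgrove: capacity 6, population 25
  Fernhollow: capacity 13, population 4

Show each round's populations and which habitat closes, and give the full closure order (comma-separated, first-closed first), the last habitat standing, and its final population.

Round 1: Ashgrove=25 Fernhollow=4 Greywater=24 Hollowpine=8 Ironridge=23 Juniper=25 → close Ashgrove (overflow 19)
  25÷5 = 5 each, +1 to first 0
Round 2: Fernhollow=9 Greywater=29 Hollowpine=13 Ironridge=28 Juniper=30 → close Ironridge (overflow 22)
  28÷4 = 7 each, +1 to first 0
Round 3: Fernhollow=16 Greywater=36 Hollowpine=20 Juniper=37 → close Greywater (overflow 27)
  36÷3 = 12 each, +1 to first 0
Round 4: Fernhollow=28 Hollowpine=32 Juniper=49 → close Juniper (overflow 36)
  49÷2 = 24 each, +1 to first 1
Round 5: Fernhollow=53 Hollowpine=56 → close Hollowpine (overflow 51)
  56÷1 = 56 each, +1 to first 0

Closure order: Ashgrove, Ironridge, Greywater, Juniper, Hollowpine
Last habitat: Fernhollow with 109 animals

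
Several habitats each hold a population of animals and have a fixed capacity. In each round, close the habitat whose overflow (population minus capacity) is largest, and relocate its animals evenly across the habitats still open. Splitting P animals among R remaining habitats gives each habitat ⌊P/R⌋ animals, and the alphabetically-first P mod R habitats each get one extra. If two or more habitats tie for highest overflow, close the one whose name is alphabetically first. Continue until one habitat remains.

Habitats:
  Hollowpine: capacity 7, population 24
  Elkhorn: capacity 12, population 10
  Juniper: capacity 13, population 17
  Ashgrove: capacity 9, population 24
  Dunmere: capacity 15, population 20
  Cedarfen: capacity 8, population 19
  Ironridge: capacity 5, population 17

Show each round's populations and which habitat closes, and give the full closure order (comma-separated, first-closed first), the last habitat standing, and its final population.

Round 1: Ashgrove=24 Cedarfen=19 Dunmere=20 Elkhorn=10 Hollowpine=24 Ironridge=17 Juniper=17 → close Hollowpine (overflow 17)
  24÷6 = 4 each, +1 to first 0
Round 2: Ashgrove=28 Cedarfen=23 Dunmere=24 Elkhorn=14 Ironridge=21 Juniper=21 → close Ashgrove (overflow 19)
  28÷5 = 5 each, +1 to first 3
Round 3: Cedarfen=29 Dunmere=30 Elkhorn=20 Ironridge=26 Juniper=26 → close Cedarfen (overflow 21)
  29÷4 = 7 each, +1 to first 1
Round 4: Dunmere=38 Elkhorn=27 Ironridge=33 Juniper=33 → close Ironridge (overflow 28)
  33÷3 = 11 each, +1 to first 0
Round 5: Dunmere=49 Elkhorn=38 Juniper=44 → close Dunmere (overflow 34)
  49÷2 = 24 each, +1 to first 1
Round 6: Elkhorn=63 Juniper=68 → close Juniper (overflow 55)
  68÷1 = 68 each, +1 to first 0

Closure order: Hollowpine, Ashgrove, Cedarfen, Ironridge, Dunmere, Juniper
Last habitat: Elkhorn with 131 animals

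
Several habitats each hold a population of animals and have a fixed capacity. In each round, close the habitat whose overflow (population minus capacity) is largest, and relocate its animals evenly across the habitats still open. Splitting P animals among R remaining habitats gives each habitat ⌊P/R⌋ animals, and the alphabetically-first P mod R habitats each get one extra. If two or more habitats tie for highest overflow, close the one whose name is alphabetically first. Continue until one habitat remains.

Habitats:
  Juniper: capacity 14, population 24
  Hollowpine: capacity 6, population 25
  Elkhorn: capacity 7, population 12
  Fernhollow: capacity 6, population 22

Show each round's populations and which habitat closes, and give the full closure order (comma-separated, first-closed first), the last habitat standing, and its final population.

Round 1: Elkhorn=12 Fernhollow=22 Hollowpine=25 Juniper=24 → close Hollowpine (overflow 19)
  25÷3 = 8 each, +1 to first 1
Round 2: Elkhorn=21 Fernhollow=30 Juniper=32 → close Fernhollow (overflow 24)
  30÷2 = 15 each, +1 to first 0
Round 3: Elkhorn=36 Juniper=47 → close Juniper (overflow 33)
  47÷1 = 47 each, +1 to first 0

Closure order: Hollowpine, Fernhollow, Juniper
Last habitat: Elkhorn with 83 animals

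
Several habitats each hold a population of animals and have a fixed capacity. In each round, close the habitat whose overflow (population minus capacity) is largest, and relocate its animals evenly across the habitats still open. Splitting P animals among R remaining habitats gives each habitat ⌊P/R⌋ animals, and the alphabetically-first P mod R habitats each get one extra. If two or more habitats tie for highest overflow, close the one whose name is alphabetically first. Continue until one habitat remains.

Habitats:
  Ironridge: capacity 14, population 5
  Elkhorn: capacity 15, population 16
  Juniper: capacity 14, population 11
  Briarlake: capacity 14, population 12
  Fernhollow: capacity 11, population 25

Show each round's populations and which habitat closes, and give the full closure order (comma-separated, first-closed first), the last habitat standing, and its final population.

Round 1: Briarlake=12 Elkhorn=16 Fernhollow=25 Ironridge=5 Juniper=11 → close Fernhollow (overflow 14)
  25÷4 = 6 each, +1 to first 1
Round 2: Briarlake=19 Elkhorn=22 Ironridge=11 Juniper=17 → close Elkhorn (overflow 7)
  22÷3 = 7 each, +1 to first 1
Round 3: Briarlake=27 Ironridge=18 Juniper=24 → close Briarlake (overflow 13)
  27÷2 = 13 each, +1 to first 1
Round 4: Ironridge=32 Juniper=37 → close Juniper (overflow 23)
  37÷1 = 37 each, +1 to first 0

Closure order: Fernhollow, Elkhorn, Briarlake, Juniper
Last habitat: Ironridge with 69 animals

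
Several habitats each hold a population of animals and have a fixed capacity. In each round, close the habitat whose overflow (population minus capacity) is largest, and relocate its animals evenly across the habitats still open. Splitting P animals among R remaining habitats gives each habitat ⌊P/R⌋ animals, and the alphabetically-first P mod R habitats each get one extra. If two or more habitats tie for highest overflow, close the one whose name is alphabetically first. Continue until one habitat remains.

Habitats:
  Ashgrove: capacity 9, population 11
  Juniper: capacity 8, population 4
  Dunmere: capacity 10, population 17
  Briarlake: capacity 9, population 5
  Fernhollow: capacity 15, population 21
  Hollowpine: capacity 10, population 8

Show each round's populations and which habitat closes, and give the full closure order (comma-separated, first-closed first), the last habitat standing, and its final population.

Round 1: Ashgrove=11 Briarlake=5 Dunmere=17 Fernhollow=21 Hollowpine=8 Juniper=4 → close Dunmere (overflow 7)
  17÷5 = 3 each, +1 to first 2
Round 2: Ashgrove=15 Briarlake=9 Fernhollow=24 Hollowpine=11 Juniper=7 → close Fernhollow (overflow 9)
  24÷4 = 6 each, +1 to first 0
Round 3: Ashgrove=21 Briarlake=15 Hollowpine=17 Juniper=13 → close Ashgrove (overflow 12)
  21÷3 = 7 each, +1 to first 0
Round 4: Briarlake=22 Hollowpine=24 Juniper=20 → close Hollowpine (overflow 14)
  24÷2 = 12 each, +1 to first 0
Round 5: Briarlake=34 Juniper=32 → close Briarlake (overflow 25)
  34÷1 = 34 each, +1 to first 0

Closure order: Dunmere, Fernhollow, Ashgrove, Hollowpine, Briarlake
Last habitat: Juniper with 66 animals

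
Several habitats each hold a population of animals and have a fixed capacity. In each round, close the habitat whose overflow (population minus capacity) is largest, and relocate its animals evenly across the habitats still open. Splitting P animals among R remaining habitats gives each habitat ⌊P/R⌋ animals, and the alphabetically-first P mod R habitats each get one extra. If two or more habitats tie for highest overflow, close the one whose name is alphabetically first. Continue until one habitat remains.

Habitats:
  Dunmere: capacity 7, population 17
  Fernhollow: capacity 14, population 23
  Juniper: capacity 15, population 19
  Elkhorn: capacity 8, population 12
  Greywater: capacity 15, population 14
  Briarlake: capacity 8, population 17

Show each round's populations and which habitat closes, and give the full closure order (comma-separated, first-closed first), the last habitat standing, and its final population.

Round 1: Briarlake=17 Dunmere=17 Elkhorn=12 Fernhollow=23 Greywater=14 Juniper=19 → close Dunmere (overflow 10)
  17÷5 = 3 each, +1 to first 2
Round 2: Briarlake=21 Elkhorn=16 Fernhollow=26 Greywater=17 Juniper=22 → close Briarlake (overflow 13)
  21÷4 = 5 each, +1 to first 1
Round 3: Elkhorn=22 Fernhollow=31 Greywater=22 Juniper=27 → close Fernhollow (overflow 17)
  31÷3 = 10 each, +1 to first 1
Round 4: Elkhorn=33 Greywater=32 Juniper=37 → close Elkhorn (overflow 25)
  33÷2 = 16 each, +1 to first 1
Round 5: Greywater=49 Juniper=53 → close Juniper (overflow 38)
  53÷1 = 53 each, +1 to first 0

Closure order: Dunmere, Briarlake, Fernhollow, Elkhorn, Juniper
Last habitat: Greywater with 102 animals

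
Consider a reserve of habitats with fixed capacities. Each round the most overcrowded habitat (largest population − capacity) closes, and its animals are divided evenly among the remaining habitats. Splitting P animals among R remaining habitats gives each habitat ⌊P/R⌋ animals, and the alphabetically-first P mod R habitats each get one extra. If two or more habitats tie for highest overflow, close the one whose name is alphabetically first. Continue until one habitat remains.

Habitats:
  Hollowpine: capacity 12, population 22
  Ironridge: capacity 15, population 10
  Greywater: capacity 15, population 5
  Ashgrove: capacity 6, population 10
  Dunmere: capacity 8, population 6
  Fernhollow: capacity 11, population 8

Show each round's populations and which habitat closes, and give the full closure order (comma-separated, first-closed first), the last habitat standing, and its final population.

Round 1: Ashgrove=10 Dunmere=6 Fernhollow=8 Greywater=5 Hollowpine=22 Ironridge=10 → close Hollowpine (overflow 10)
  22÷5 = 4 each, +1 to first 2
Round 2: Ashgrove=15 Dunmere=11 Fernhollow=12 Greywater=9 Ironridge=14 → close Ashgrove (overflow 9)
  15÷4 = 3 each, +1 to first 3
Round 3: Dunmere=15 Fernhollow=16 Greywater=13 Ironridge=17 → close Dunmere (overflow 7)
  15÷3 = 5 each, +1 to first 0
Round 4: Fernhollow=21 Greywater=18 Ironridge=22 → close Fernhollow (overflow 10)
  21÷2 = 10 each, +1 to first 1
Round 5: Greywater=29 Ironridge=32 → close Ironridge (overflow 17)
  32÷1 = 32 each, +1 to first 0

Closure order: Hollowpine, Ashgrove, Dunmere, Fernhollow, Ironridge
Last habitat: Greywater with 61 animals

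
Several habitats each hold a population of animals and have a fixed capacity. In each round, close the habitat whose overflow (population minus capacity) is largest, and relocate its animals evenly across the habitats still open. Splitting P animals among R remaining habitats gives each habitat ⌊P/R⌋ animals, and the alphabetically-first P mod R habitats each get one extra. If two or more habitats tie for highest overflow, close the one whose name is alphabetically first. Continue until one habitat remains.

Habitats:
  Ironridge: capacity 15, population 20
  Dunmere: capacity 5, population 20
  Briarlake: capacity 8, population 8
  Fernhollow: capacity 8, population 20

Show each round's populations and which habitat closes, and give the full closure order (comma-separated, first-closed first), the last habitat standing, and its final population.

Closure order: Dunmere, Fernhollow, Ironridge
Last habitat: Briarlake with 68 animals

Round 1: Briarlake=8 Dunmere=20 Fernhollow=20 Ironridge=20 → close Dunmere (overflow 15)
  20÷3 = 6 each, +1 to first 2
Round 2: Briarlake=15 Fernhollow=27 Ironridge=26 → close Fernhollow (overflow 19)
  27÷2 = 13 each, +1 to first 1
Round 3: Briarlake=29 Ironridge=39 → close Ironridge (overflow 24)
  39÷1 = 39 each, +1 to first 0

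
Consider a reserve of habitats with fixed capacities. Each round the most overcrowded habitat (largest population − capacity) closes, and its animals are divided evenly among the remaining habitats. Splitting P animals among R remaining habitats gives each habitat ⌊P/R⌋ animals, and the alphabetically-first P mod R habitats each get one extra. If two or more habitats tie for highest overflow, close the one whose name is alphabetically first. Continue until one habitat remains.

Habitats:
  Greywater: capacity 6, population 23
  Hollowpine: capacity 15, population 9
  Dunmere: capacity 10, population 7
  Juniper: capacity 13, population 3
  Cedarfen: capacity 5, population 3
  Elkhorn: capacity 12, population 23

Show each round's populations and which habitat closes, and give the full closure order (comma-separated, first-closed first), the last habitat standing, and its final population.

Closure order: Greywater, Elkhorn, Cedarfen, Dunmere, Hollowpine
Last habitat: Juniper with 68 animals

Round 1: Cedarfen=3 Dunmere=7 Elkhorn=23 Greywater=23 Hollowpine=9 Juniper=3 → close Greywater (overflow 17)
  23÷5 = 4 each, +1 to first 3
Round 2: Cedarfen=8 Dunmere=12 Elkhorn=28 Hollowpine=13 Juniper=7 → close Elkhorn (overflow 16)
  28÷4 = 7 each, +1 to first 0
Round 3: Cedarfen=15 Dunmere=19 Hollowpine=20 Juniper=14 → close Cedarfen (overflow 10)
  15÷3 = 5 each, +1 to first 0
Round 4: Dunmere=24 Hollowpine=25 Juniper=19 → close Dunmere (overflow 14)
  24÷2 = 12 each, +1 to first 0
Round 5: Hollowpine=37 Juniper=31 → close Hollowpine (overflow 22)
  37÷1 = 37 each, +1 to first 0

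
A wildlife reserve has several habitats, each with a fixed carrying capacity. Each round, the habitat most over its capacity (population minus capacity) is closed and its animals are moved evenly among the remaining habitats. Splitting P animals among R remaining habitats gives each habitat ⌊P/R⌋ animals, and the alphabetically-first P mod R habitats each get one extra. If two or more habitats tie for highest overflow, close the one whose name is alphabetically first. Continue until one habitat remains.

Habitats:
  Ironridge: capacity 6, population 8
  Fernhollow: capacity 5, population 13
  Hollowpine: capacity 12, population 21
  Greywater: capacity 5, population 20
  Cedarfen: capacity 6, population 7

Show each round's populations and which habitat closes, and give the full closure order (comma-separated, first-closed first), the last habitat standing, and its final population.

Closure order: Greywater, Hollowpine, Fernhollow, Cedarfen
Last habitat: Ironridge with 69 animals

Round 1: Cedarfen=7 Fernhollow=13 Greywater=20 Hollowpine=21 Ironridge=8 → close Greywater (overflow 15)
  20÷4 = 5 each, +1 to first 0
Round 2: Cedarfen=12 Fernhollow=18 Hollowpine=26 Ironridge=13 → close Hollowpine (overflow 14)
  26÷3 = 8 each, +1 to first 2
Round 3: Cedarfen=21 Fernhollow=27 Ironridge=21 → close Fernhollow (overflow 22)
  27÷2 = 13 each, +1 to first 1
Round 4: Cedarfen=35 Ironridge=34 → close Cedarfen (overflow 29)
  35÷1 = 35 each, +1 to first 0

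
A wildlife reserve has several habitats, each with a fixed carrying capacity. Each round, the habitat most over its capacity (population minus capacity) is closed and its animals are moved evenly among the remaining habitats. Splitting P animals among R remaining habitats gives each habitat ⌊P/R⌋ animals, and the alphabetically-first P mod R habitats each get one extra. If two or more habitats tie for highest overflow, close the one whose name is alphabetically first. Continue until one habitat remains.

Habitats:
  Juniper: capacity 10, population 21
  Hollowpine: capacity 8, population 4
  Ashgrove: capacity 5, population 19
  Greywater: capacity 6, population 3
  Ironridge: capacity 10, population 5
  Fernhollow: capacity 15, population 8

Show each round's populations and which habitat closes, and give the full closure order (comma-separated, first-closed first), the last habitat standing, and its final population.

Closure order: Ashgrove, Juniper, Greywater, Hollowpine, Ironridge
Last habitat: Fernhollow with 60 animals

Round 1: Ashgrove=19 Fernhollow=8 Greywater=3 Hollowpine=4 Ironridge=5 Juniper=21 → close Ashgrove (overflow 14)
  19÷5 = 3 each, +1 to first 4
Round 2: Fernhollow=12 Greywater=7 Hollowpine=8 Ironridge=9 Juniper=24 → close Juniper (overflow 14)
  24÷4 = 6 each, +1 to first 0
Round 3: Fernhollow=18 Greywater=13 Hollowpine=14 Ironridge=15 → close Greywater (overflow 7)
  13÷3 = 4 each, +1 to first 1
Round 4: Fernhollow=23 Hollowpine=18 Ironridge=19 → close Hollowpine (overflow 10)
  18÷2 = 9 each, +1 to first 0
Round 5: Fernhollow=32 Ironridge=28 → close Ironridge (overflow 18)
  28÷1 = 28 each, +1 to first 0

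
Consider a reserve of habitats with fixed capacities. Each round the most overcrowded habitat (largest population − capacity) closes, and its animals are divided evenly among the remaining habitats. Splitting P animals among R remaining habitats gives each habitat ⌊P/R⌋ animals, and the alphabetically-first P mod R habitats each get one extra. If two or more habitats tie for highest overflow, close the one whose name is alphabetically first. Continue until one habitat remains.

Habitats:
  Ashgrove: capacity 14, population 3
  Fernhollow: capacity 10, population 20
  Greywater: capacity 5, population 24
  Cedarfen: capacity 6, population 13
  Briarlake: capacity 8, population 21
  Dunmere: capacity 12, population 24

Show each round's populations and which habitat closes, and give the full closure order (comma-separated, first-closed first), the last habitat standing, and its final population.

Closure order: Greywater, Briarlake, Dunmere, Cedarfen, Fernhollow
Last habitat: Ashgrove with 105 animals

Round 1: Ashgrove=3 Briarlake=21 Cedarfen=13 Dunmere=24 Fernhollow=20 Greywater=24 → close Greywater (overflow 19)
  24÷5 = 4 each, +1 to first 4
Round 2: Ashgrove=8 Briarlake=26 Cedarfen=18 Dunmere=29 Fernhollow=24 → close Briarlake (overflow 18)
  26÷4 = 6 each, +1 to first 2
Round 3: Ashgrove=15 Cedarfen=25 Dunmere=35 Fernhollow=30 → close Dunmere (overflow 23)
  35÷3 = 11 each, +1 to first 2
Round 4: Ashgrove=27 Cedarfen=37 Fernhollow=41 → close Cedarfen (overflow 31)
  37÷2 = 18 each, +1 to first 1
Round 5: Ashgrove=46 Fernhollow=59 → close Fernhollow (overflow 49)
  59÷1 = 59 each, +1 to first 0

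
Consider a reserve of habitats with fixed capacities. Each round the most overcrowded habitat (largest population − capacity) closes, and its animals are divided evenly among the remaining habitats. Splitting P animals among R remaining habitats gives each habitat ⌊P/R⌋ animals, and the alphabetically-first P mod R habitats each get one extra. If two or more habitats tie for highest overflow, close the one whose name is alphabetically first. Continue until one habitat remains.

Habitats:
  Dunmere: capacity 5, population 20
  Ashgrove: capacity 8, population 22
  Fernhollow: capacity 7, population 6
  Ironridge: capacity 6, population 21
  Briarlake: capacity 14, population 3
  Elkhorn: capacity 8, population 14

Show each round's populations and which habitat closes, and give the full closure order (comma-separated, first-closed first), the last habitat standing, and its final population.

Round 1: Ashgrove=22 Briarlake=3 Dunmere=20 Elkhorn=14 Fernhollow=6 Ironridge=21 → close Dunmere (overflow 15)
  20÷5 = 4 each, +1 to first 0
Round 2: Ashgrove=26 Briarlake=7 Elkhorn=18 Fernhollow=10 Ironridge=25 → close Ironridge (overflow 19)
  25÷4 = 6 each, +1 to first 1
Round 3: Ashgrove=33 Briarlake=13 Elkhorn=24 Fernhollow=16 → close Ashgrove (overflow 25)
  33÷3 = 11 each, +1 to first 0
Round 4: Briarlake=24 Elkhorn=35 Fernhollow=27 → close Elkhorn (overflow 27)
  35÷2 = 17 each, +1 to first 1
Round 5: Briarlake=42 Fernhollow=44 → close Fernhollow (overflow 37)
  44÷1 = 44 each, +1 to first 0

Closure order: Dunmere, Ironridge, Ashgrove, Elkhorn, Fernhollow
Last habitat: Briarlake with 86 animals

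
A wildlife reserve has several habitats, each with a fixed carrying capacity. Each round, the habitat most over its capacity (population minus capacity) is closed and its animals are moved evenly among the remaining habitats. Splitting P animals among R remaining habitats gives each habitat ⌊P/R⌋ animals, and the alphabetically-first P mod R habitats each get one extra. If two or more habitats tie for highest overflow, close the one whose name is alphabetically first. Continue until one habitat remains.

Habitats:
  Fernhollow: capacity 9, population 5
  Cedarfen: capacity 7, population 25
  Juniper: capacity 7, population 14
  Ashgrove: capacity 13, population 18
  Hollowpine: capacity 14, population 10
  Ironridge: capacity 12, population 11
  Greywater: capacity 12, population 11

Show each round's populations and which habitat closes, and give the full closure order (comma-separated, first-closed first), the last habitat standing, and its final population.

Closure order: Cedarfen, Juniper, Ashgrove, Greywater, Fernhollow, Hollowpine
Last habitat: Ironridge with 94 animals

Round 1: Ashgrove=18 Cedarfen=25 Fernhollow=5 Greywater=11 Hollowpine=10 Ironridge=11 Juniper=14 → close Cedarfen (overflow 18)
  25÷6 = 4 each, +1 to first 1
Round 2: Ashgrove=23 Fernhollow=9 Greywater=15 Hollowpine=14 Ironridge=15 Juniper=18 → close Juniper (overflow 11)
  18÷5 = 3 each, +1 to first 3
Round 3: Ashgrove=27 Fernhollow=13 Greywater=19 Hollowpine=17 Ironridge=18 → close Ashgrove (overflow 14)
  27÷4 = 6 each, +1 to first 3
Round 4: Fernhollow=20 Greywater=26 Hollowpine=24 Ironridge=24 → close Greywater (overflow 14)
  26÷3 = 8 each, +1 to first 2
Round 5: Fernhollow=29 Hollowpine=33 Ironridge=32 → close Fernhollow (overflow 20)
  29÷2 = 14 each, +1 to first 1
Round 6: Hollowpine=48 Ironridge=46 → close Hollowpine (overflow 34)
  48÷1 = 48 each, +1 to first 0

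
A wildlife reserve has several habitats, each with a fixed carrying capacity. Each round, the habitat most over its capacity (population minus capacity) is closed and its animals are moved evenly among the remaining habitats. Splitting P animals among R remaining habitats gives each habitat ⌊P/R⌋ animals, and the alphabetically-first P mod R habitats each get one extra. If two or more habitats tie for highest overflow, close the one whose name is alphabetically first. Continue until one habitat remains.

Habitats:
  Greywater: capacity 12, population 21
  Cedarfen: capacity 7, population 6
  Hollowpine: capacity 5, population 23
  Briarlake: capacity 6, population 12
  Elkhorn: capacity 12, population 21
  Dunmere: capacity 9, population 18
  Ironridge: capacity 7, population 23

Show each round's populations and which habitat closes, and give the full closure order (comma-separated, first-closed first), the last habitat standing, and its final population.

Round 1: Briarlake=12 Cedarfen=6 Dunmere=18 Elkhorn=21 Greywater=21 Hollowpine=23 Ironridge=23 → close Hollowpine (overflow 18)
  23÷6 = 3 each, +1 to first 5
Round 2: Briarlake=16 Cedarfen=10 Dunmere=22 Elkhorn=25 Greywater=25 Ironridge=26 → close Ironridge (overflow 19)
  26÷5 = 5 each, +1 to first 1
Round 3: Briarlake=22 Cedarfen=15 Dunmere=27 Elkhorn=30 Greywater=30 → close Dunmere (overflow 18)
  27÷4 = 6 each, +1 to first 3
Round 4: Briarlake=29 Cedarfen=22 Elkhorn=37 Greywater=36 → close Elkhorn (overflow 25)
  37÷3 = 12 each, +1 to first 1
Round 5: Briarlake=42 Cedarfen=34 Greywater=48 → close Briarlake (overflow 36)
  42÷2 = 21 each, +1 to first 0
Round 6: Cedarfen=55 Greywater=69 → close Greywater (overflow 57)
  69÷1 = 69 each, +1 to first 0

Closure order: Hollowpine, Ironridge, Dunmere, Elkhorn, Briarlake, Greywater
Last habitat: Cedarfen with 124 animals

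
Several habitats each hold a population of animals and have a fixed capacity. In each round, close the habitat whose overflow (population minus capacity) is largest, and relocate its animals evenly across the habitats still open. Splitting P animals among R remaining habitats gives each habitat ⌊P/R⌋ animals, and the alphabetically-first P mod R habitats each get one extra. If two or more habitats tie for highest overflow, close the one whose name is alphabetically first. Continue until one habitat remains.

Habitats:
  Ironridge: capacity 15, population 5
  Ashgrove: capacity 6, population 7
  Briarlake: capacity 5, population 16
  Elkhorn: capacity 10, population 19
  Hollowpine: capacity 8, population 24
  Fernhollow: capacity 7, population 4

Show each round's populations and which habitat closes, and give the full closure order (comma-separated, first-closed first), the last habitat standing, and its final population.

Closure order: Hollowpine, Briarlake, Elkhorn, Ashgrove, Fernhollow
Last habitat: Ironridge with 75 animals

Round 1: Ashgrove=7 Briarlake=16 Elkhorn=19 Fernhollow=4 Hollowpine=24 Ironridge=5 → close Hollowpine (overflow 16)
  24÷5 = 4 each, +1 to first 4
Round 2: Ashgrove=12 Briarlake=21 Elkhorn=24 Fernhollow=9 Ironridge=9 → close Briarlake (overflow 16)
  21÷4 = 5 each, +1 to first 1
Round 3: Ashgrove=18 Elkhorn=29 Fernhollow=14 Ironridge=14 → close Elkhorn (overflow 19)
  29÷3 = 9 each, +1 to first 2
Round 4: Ashgrove=28 Fernhollow=24 Ironridge=23 → close Ashgrove (overflow 22)
  28÷2 = 14 each, +1 to first 0
Round 5: Fernhollow=38 Ironridge=37 → close Fernhollow (overflow 31)
  38÷1 = 38 each, +1 to first 0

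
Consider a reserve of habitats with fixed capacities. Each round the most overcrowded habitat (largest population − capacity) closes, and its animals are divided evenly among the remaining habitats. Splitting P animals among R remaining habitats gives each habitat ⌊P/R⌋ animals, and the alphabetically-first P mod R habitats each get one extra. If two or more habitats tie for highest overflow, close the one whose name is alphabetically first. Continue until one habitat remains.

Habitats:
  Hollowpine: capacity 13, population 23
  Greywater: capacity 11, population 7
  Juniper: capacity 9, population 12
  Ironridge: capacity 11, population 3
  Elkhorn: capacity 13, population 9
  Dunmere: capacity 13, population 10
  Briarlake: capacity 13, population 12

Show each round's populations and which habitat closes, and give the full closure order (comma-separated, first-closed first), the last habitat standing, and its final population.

Round 1: Briarlake=12 Dunmere=10 Elkhorn=9 Greywater=7 Hollowpine=23 Ironridge=3 Juniper=12 → close Hollowpine (overflow 10)
  23÷6 = 3 each, +1 to first 5
Round 2: Briarlake=16 Dunmere=14 Elkhorn=13 Greywater=11 Ironridge=7 Juniper=15 → close Juniper (overflow 6)
  15÷5 = 3 each, +1 to first 0
Round 3: Briarlake=19 Dunmere=17 Elkhorn=16 Greywater=14 Ironridge=10 → close Briarlake (overflow 6)
  19÷4 = 4 each, +1 to first 3
Round 4: Dunmere=22 Elkhorn=21 Greywater=19 Ironridge=14 → close Dunmere (overflow 9)
  22÷3 = 7 each, +1 to first 1
Round 5: Elkhorn=29 Greywater=26 Ironridge=21 → close Elkhorn (overflow 16)
  29÷2 = 14 each, +1 to first 1
Round 6: Greywater=41 Ironridge=35 → close Greywater (overflow 30)
  41÷1 = 41 each, +1 to first 0

Closure order: Hollowpine, Juniper, Briarlake, Dunmere, Elkhorn, Greywater
Last habitat: Ironridge with 76 animals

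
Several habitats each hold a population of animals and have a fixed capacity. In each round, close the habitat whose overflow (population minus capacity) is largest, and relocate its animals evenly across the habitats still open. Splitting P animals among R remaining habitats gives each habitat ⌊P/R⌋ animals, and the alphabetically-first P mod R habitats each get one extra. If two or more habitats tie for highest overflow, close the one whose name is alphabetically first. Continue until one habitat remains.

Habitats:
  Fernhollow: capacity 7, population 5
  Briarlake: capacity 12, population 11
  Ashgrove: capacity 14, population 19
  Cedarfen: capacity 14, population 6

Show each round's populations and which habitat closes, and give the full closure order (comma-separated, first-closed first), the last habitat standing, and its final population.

Round 1: Ashgrove=19 Briarlake=11 Cedarfen=6 Fernhollow=5 → close Ashgrove (overflow 5)
  19÷3 = 6 each, +1 to first 1
Round 2: Briarlake=18 Cedarfen=12 Fernhollow=11 → close Briarlake (overflow 6)
  18÷2 = 9 each, +1 to first 0
Round 3: Cedarfen=21 Fernhollow=20 → close Fernhollow (overflow 13)
  20÷1 = 20 each, +1 to first 0

Closure order: Ashgrove, Briarlake, Fernhollow
Last habitat: Cedarfen with 41 animals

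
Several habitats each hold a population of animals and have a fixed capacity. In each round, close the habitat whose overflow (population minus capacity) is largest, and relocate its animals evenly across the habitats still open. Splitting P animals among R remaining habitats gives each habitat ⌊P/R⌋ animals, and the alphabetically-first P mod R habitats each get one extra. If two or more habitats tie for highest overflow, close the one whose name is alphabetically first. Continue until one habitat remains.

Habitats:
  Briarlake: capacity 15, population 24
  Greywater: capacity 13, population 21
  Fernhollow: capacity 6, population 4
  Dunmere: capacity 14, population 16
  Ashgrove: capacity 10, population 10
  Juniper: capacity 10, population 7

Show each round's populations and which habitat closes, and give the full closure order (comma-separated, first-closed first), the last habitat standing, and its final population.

Closure order: Briarlake, Greywater, Dunmere, Ashgrove, Fernhollow
Last habitat: Juniper with 82 animals

Round 1: Ashgrove=10 Briarlake=24 Dunmere=16 Fernhollow=4 Greywater=21 Juniper=7 → close Briarlake (overflow 9)
  24÷5 = 4 each, +1 to first 4
Round 2: Ashgrove=15 Dunmere=21 Fernhollow=9 Greywater=26 Juniper=11 → close Greywater (overflow 13)
  26÷4 = 6 each, +1 to first 2
Round 3: Ashgrove=22 Dunmere=28 Fernhollow=15 Juniper=17 → close Dunmere (overflow 14)
  28÷3 = 9 each, +1 to first 1
Round 4: Ashgrove=32 Fernhollow=24 Juniper=26 → close Ashgrove (overflow 22)
  32÷2 = 16 each, +1 to first 0
Round 5: Fernhollow=40 Juniper=42 → close Fernhollow (overflow 34)
  40÷1 = 40 each, +1 to first 0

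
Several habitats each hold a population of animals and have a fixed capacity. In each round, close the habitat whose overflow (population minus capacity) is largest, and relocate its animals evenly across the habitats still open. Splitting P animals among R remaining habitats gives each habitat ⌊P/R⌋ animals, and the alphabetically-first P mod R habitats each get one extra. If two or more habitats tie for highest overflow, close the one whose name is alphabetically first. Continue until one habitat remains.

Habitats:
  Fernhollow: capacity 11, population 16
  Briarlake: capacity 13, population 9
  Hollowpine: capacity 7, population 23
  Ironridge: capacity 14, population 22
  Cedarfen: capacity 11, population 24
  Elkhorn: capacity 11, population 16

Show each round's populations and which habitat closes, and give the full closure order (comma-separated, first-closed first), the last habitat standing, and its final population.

Closure order: Hollowpine, Cedarfen, Ironridge, Elkhorn, Fernhollow
Last habitat: Briarlake with 110 animals

Round 1: Briarlake=9 Cedarfen=24 Elkhorn=16 Fernhollow=16 Hollowpine=23 Ironridge=22 → close Hollowpine (overflow 16)
  23÷5 = 4 each, +1 to first 3
Round 2: Briarlake=14 Cedarfen=29 Elkhorn=21 Fernhollow=20 Ironridge=26 → close Cedarfen (overflow 18)
  29÷4 = 7 each, +1 to first 1
Round 3: Briarlake=22 Elkhorn=28 Fernhollow=27 Ironridge=33 → close Ironridge (overflow 19)
  33÷3 = 11 each, +1 to first 0
Round 4: Briarlake=33 Elkhorn=39 Fernhollow=38 → close Elkhorn (overflow 28)
  39÷2 = 19 each, +1 to first 1
Round 5: Briarlake=53 Fernhollow=57 → close Fernhollow (overflow 46)
  57÷1 = 57 each, +1 to first 0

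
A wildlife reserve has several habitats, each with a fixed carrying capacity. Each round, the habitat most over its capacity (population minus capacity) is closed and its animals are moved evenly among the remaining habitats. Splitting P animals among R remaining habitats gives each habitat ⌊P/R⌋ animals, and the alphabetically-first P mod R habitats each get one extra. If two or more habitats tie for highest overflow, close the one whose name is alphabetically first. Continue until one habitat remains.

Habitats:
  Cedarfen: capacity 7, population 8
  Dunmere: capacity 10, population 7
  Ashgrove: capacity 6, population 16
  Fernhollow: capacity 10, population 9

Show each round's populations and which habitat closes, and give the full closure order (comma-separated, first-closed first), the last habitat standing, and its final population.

Closure order: Ashgrove, Cedarfen, Fernhollow
Last habitat: Dunmere with 40 animals

Round 1: Ashgrove=16 Cedarfen=8 Dunmere=7 Fernhollow=9 → close Ashgrove (overflow 10)
  16÷3 = 5 each, +1 to first 1
Round 2: Cedarfen=14 Dunmere=12 Fernhollow=14 → close Cedarfen (overflow 7)
  14÷2 = 7 each, +1 to first 0
Round 3: Dunmere=19 Fernhollow=21 → close Fernhollow (overflow 11)
  21÷1 = 21 each, +1 to first 0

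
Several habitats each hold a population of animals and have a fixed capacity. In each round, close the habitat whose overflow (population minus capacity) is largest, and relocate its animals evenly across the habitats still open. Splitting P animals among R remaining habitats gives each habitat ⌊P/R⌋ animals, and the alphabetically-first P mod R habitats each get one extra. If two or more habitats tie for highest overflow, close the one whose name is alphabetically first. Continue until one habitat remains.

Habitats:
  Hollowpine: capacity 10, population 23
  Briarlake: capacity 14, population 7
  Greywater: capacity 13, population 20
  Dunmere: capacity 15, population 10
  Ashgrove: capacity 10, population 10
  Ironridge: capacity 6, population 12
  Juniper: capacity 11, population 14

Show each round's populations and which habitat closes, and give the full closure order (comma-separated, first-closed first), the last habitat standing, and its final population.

Closure order: Hollowpine, Greywater, Ironridge, Ashgrove, Juniper, Dunmere
Last habitat: Briarlake with 96 animals

Round 1: Ashgrove=10 Briarlake=7 Dunmere=10 Greywater=20 Hollowpine=23 Ironridge=12 Juniper=14 → close Hollowpine (overflow 13)
  23÷6 = 3 each, +1 to first 5
Round 2: Ashgrove=14 Briarlake=11 Dunmere=14 Greywater=24 Ironridge=16 Juniper=17 → close Greywater (overflow 11)
  24÷5 = 4 each, +1 to first 4
Round 3: Ashgrove=19 Briarlake=16 Dunmere=19 Ironridge=21 Juniper=21 → close Ironridge (overflow 15)
  21÷4 = 5 each, +1 to first 1
Round 4: Ashgrove=25 Briarlake=21 Dunmere=24 Juniper=26 → close Ashgrove (overflow 15)
  25÷3 = 8 each, +1 to first 1
Round 5: Briarlake=30 Dunmere=32 Juniper=34 → close Juniper (overflow 23)
  34÷2 = 17 each, +1 to first 0
Round 6: Briarlake=47 Dunmere=49 → close Dunmere (overflow 34)
  49÷1 = 49 each, +1 to first 0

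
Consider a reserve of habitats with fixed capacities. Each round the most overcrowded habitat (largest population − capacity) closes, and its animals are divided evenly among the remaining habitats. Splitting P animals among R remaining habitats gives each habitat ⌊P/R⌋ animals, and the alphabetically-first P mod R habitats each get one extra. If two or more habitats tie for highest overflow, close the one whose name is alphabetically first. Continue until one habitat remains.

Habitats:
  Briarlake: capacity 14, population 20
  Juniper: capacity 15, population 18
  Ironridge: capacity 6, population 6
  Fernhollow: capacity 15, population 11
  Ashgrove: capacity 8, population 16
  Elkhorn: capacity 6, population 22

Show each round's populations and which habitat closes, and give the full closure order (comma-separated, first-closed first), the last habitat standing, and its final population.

Round 1: Ashgrove=16 Briarlake=20 Elkhorn=22 Fernhollow=11 Ironridge=6 Juniper=18 → close Elkhorn (overflow 16)
  22÷5 = 4 each, +1 to first 2
Round 2: Ashgrove=21 Briarlake=25 Fernhollow=15 Ironridge=10 Juniper=22 → close Ashgrove (overflow 13)
  21÷4 = 5 each, +1 to first 1
Round 3: Briarlake=31 Fernhollow=20 Ironridge=15 Juniper=27 → close Briarlake (overflow 17)
  31÷3 = 10 each, +1 to first 1
Round 4: Fernhollow=31 Ironridge=25 Juniper=37 → close Juniper (overflow 22)
  37÷2 = 18 each, +1 to first 1
Round 5: Fernhollow=50 Ironridge=43 → close Ironridge (overflow 37)
  43÷1 = 43 each, +1 to first 0

Closure order: Elkhorn, Ashgrove, Briarlake, Juniper, Ironridge
Last habitat: Fernhollow with 93 animals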